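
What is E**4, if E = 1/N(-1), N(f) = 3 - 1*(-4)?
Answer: 1/2401 ≈ 0.00041649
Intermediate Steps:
N(f) = 7 (N(f) = 3 + 4 = 7)
E = 1/7 ≈ 0.14286
E**4 = (1/7)**4 = 1/2401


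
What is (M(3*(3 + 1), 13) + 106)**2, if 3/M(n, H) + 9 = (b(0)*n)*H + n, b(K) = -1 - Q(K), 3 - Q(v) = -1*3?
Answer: 1480479529/131769 ≈ 11235.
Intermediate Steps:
Q(v) = 6 (Q(v) = 3 - (-1)*3 = 3 - 1*(-3) = 3 + 3 = 6)
b(K) = -7 (b(K) = -1 - 1*6 = -1 - 6 = -7)
M(n, H) = 3/(-9 + n - 7*H*n) (M(n, H) = 3/(-9 + ((-7*n)*H + n)) = 3/(-9 + (-7*H*n + n)) = 3/(-9 + (n - 7*H*n)) = 3/(-9 + n - 7*H*n))
(M(3*(3 + 1), 13) + 106)**2 = (-3/(9 - 3*(3 + 1) + 7*13*(3*(3 + 1))) + 106)**2 = (-3/(9 - 3*4 + 7*13*(3*4)) + 106)**2 = (-3/(9 - 1*12 + 7*13*12) + 106)**2 = (-3/(9 - 12 + 1092) + 106)**2 = (-3/1089 + 106)**2 = (-3*1/1089 + 106)**2 = (-1/363 + 106)**2 = (38477/363)**2 = 1480479529/131769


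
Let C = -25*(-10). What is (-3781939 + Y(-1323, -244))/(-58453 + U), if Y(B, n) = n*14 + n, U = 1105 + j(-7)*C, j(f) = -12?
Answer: 3785599/60348 ≈ 62.729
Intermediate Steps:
C = 250
U = -1895 (U = 1105 - 12*250 = 1105 - 3000 = -1895)
Y(B, n) = 15*n (Y(B, n) = 14*n + n = 15*n)
(-3781939 + Y(-1323, -244))/(-58453 + U) = (-3781939 + 15*(-244))/(-58453 - 1895) = (-3781939 - 3660)/(-60348) = -3785599*(-1/60348) = 3785599/60348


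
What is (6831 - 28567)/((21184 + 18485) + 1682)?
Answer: -21736/41351 ≈ -0.52565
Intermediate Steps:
(6831 - 28567)/((21184 + 18485) + 1682) = -21736/(39669 + 1682) = -21736/41351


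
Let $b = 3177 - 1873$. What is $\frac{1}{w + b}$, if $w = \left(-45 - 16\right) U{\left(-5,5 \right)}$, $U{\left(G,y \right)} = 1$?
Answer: $\frac{1}{1243} \approx 0.00080451$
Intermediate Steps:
$w = -61$ ($w = \left(-45 - 16\right) 1 = \left(-61\right) 1 = -61$)
$b = 1304$ ($b = 3177 - 1873 = 1304$)
$\frac{1}{w + b} = \frac{1}{-61 + 1304} = \frac{1}{1243}$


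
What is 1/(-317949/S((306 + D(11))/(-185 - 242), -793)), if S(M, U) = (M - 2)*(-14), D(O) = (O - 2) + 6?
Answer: -2350/19394889 ≈ -0.00012117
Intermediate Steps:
D(O) = 4 + O (D(O) = (-2 + O) + 6 = 4 + O)
S(M, U) = 28 - 14*M (S(M, U) = (-2 + M)*(-14) = 28 - 14*M)
1/(-317949/S((306 + D(11))/(-185 - 242), -793)) = 1/(-317949/(28 - 14*(306 + (4 + 11))/(-185 - 242))) = 1/(-317949/(28 - 14*(306 + 15)/(-427))) = 1/(-317949/(28 - 4494*(-1)/427)) = 1/(-317949/(28 - 14*(-321/427))) = 1/(-317949/(28 + 642/61)) = 1/(-317949/2350/61) = 1/(-317949*61/2350) = 1/(-19394889/2350) = -2350/19394889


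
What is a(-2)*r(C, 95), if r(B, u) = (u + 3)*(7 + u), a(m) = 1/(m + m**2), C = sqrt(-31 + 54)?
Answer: 4998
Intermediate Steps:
C = sqrt(23) ≈ 4.7958
r(B, u) = (3 + u)*(7 + u)
a(-2)*r(C, 95) = (1/((-2)*(1 - 2)))*(21 + 95**2 + 10*95) = (-1/2/(-1))*(21 + 9025 + 950) = -1/2*(-1)*9996 = (1/2)*9996 = 4998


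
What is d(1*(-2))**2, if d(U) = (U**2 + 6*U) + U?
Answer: 100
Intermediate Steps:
d(U) = U**2 + 7*U
d(1*(-2))**2 = ((1*(-2))*(7 + 1*(-2)))**2 = (-2*(7 - 2))**2 = (-2*5)**2 = (-10)**2 = 100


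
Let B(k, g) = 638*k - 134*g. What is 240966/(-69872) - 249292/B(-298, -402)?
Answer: -21895643/13523408 ≈ -1.6191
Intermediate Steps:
B(k, g) = -134*g + 638*k
240966/(-69872) - 249292/B(-298, -402) = 240966/(-69872) - 249292/(-134*(-402) + 638*(-298)) = 240966*(-1/69872) - 249292/(53868 - 190124) = -10953/3176 - 249292/(-136256) = -10953/3176 - 249292*(-1/136256) = -10953/3176 + 62323/34064 = -21895643/13523408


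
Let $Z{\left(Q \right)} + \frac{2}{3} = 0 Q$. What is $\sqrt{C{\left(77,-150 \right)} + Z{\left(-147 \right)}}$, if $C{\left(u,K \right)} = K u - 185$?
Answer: $\frac{i \sqrt{105621}}{3} \approx 108.33 i$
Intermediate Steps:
$Z{\left(Q \right)} = - \frac{2}{3}$ ($Z{\left(Q \right)} = - \frac{2}{3} + 0 Q = - \frac{2}{3} + 0 = - \frac{2}{3}$)
$C{\left(u,K \right)} = -185 + K u$
$\sqrt{C{\left(77,-150 \right)} + Z{\left(-147 \right)}} = \sqrt{\left(-185 - 11550\right) - \frac{2}{3}} = \sqrt{-11735 - \frac{2}{3}} = \sqrt{- \frac{35207}{3}} = \frac{i \sqrt{105621}}{3}$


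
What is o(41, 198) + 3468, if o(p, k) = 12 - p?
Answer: 3439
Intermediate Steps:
o(41, 198) + 3468 = (12 - 1*41) + 3468 = (12 - 41) + 3468 = -29 + 3468 = 3439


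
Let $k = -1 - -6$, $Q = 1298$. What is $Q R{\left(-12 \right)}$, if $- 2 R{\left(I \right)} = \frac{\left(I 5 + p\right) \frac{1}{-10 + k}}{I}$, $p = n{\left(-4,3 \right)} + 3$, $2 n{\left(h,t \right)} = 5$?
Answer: $\frac{70741}{120} \approx 589.51$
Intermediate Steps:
$n{\left(h,t \right)} = \frac{5}{2}$ ($n{\left(h,t \right)} = \frac{1}{2} \cdot 5 = \frac{5}{2}$)
$p = \frac{11}{2}$ ($p = \frac{5}{2} + 3 = \frac{11}{2} \approx 5.5$)
$k = 5$ ($k = -1 + 6 = 5$)
$R{\left(I \right)} = - \frac{- \frac{11}{10} - I}{2 I}$ ($R{\left(I \right)} = - \frac{\frac{I 5 + \frac{11}{2}}{-10 + 5} \frac{1}{I}}{2} = - \frac{\frac{5 I + \frac{11}{2}}{-5} \frac{1}{I}}{2} = - \frac{\left(\frac{11}{2} + 5 I\right) \left(- \frac{1}{5}\right) \frac{1}{I}}{2} = - \frac{\left(- \frac{11}{10} - I\right) \frac{1}{I}}{2} = - \frac{\frac{1}{I} \left(- \frac{11}{10} - I\right)}{2} = - \frac{- \frac{11}{10} - I}{2 I}$)
$Q R{\left(-12 \right)} = 1298 \frac{11 + 10 \left(-12\right)}{20 \left(-12\right)} = 1298 \cdot \frac{1}{20} \left(- \frac{1}{12}\right) \left(11 - 120\right) = 1298 \cdot \frac{1}{20} \left(- \frac{1}{12}\right) \left(-109\right) = 1298 \cdot \frac{109}{240} = \frac{70741}{120}$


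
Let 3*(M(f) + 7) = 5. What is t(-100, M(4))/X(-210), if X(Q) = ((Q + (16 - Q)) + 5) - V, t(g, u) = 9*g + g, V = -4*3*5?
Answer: -1000/81 ≈ -12.346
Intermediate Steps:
V = -60 (V = -12*5 = -60)
M(f) = -16/3 (M(f) = -7 + (⅓)*5 = -7 + 5/3 = -16/3)
t(g, u) = 10*g
X(Q) = 81 (X(Q) = ((Q + (16 - Q)) + 5) - 1*(-60) = (16 + 5) + 60 = 21 + 60 = 81)
t(-100, M(4))/X(-210) = (10*(-100))/81 = -1000*1/81 = -1000/81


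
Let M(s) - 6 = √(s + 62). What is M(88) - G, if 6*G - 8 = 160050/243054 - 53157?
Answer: 1077222245/121527 + 5*√6 ≈ 8876.3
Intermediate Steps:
M(s) = 6 + √(62 + s) (M(s) = 6 + √(s + 62) = 6 + √(62 + s))
G = -1076493083/121527 (G = 4/3 + (160050/243054 - 53157)/6 = 4/3 + (160050*(1/243054) - 53157)/6 = 4/3 + (26675/40509 - 53157)/6 = 4/3 + (⅙)*(-2153310238/40509) = 4/3 - 1076655119/121527 = -1076493083/121527 ≈ -8858.1)
M(88) - G = (6 + √(62 + 88)) - 1*(-1076493083/121527) = (6 + √150) + 1076493083/121527 = (6 + 5*√6) + 1076493083/121527 = 1077222245/121527 + 5*√6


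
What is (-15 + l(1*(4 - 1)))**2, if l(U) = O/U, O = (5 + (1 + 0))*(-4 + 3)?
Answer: 289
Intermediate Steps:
O = -6 (O = (5 + 1)*(-1) = 6*(-1) = -6)
l(U) = -6/U
(-15 + l(1*(4 - 1)))**2 = (-15 - 6/(4 - 1))**2 = (-15 - 6/(1*3))**2 = (-15 - 6/3)**2 = (-15 - 6*1/3)**2 = (-15 - 2)**2 = (-17)**2 = 289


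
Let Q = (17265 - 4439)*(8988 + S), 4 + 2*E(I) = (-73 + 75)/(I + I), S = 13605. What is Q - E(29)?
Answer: 16807113559/58 ≈ 2.8978e+8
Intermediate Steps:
E(I) = -2 + 1/(2*I) (E(I) = -2 + ((-73 + 75)/(I + I))/2 = -2 + (2/((2*I)))/2 = -2 + (2*(1/(2*I)))/2 = -2 + 1/(2*I))
Q = 289777818 (Q = (17265 - 4439)*(8988 + 13605) = 12826*22593 = 289777818)
Q - E(29) = 289777818 - (-2 + (1/2)/29) = 289777818 - (-2 + (1/2)*(1/29)) = 289777818 - (-2 + 1/58) = 289777818 - 1*(-115/58) = 289777818 + 115/58 = 16807113559/58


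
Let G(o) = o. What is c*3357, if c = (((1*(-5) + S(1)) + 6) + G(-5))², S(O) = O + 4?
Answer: 3357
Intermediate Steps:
S(O) = 4 + O
c = 1 (c = (((1*(-5) + (4 + 1)) + 6) - 5)² = (((-5 + 5) + 6) - 5)² = ((0 + 6) - 5)² = (6 - 5)² = 1² = 1)
c*3357 = 1*3357 = 3357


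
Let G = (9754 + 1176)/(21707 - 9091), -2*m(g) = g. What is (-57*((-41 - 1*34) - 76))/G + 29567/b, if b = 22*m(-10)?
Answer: 1226761763/120230 ≈ 10203.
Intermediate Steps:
m(g) = -g/2
b = 110 (b = 22*(-½*(-10)) = 22*5 = 110)
G = 5465/6308 (G = 10930/12616 = 10930*(1/12616) = 5465/6308 ≈ 0.86636)
(-57*((-41 - 1*34) - 76))/G + 29567/b = (-57*((-41 - 1*34) - 76))/(5465/6308) + 29567/110 = -57*((-41 - 34) - 76)*(6308/5465) + 29567*(1/110) = -57*(-75 - 76)*(6308/5465) + 29567/110 = -57*(-151)*(6308/5465) + 29567/110 = 8607*(6308/5465) + 29567/110 = 54292956/5465 + 29567/110 = 1226761763/120230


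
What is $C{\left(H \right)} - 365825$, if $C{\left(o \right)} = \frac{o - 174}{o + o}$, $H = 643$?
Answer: $- \frac{470450481}{1286} \approx -3.6582 \cdot 10^{5}$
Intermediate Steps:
$C{\left(o \right)} = \frac{-174 + o}{2 o}$
$C{\left(H \right)} - 365825 = \frac{-174 + 643}{2 \cdot 643} - 365825 = \frac{1}{2} \cdot \frac{1}{643} \cdot 469 - 365825 = \frac{469}{1286} - 365825 = - \frac{470450481}{1286}$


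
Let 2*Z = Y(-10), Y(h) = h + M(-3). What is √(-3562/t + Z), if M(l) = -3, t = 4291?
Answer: I*√539867874/8582 ≈ 2.7074*I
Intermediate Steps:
Y(h) = -3 + h (Y(h) = h - 3 = -3 + h)
Z = -13/2 (Z = (-3 - 10)/2 = (½)*(-13) = -13/2 ≈ -6.5000)
√(-3562/t + Z) = √(-3562/4291 - 13/2) = √(-62907/8582) = I*√539867874/8582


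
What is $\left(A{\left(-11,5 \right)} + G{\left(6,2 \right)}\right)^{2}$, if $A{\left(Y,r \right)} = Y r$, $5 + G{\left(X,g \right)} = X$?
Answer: $2916$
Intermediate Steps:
$G{\left(X,g \right)} = -5 + X$
$\left(A{\left(-11,5 \right)} + G{\left(6,2 \right)}\right)^{2} = \left(\left(-11\right) 5 + \left(-5 + 6\right)\right)^{2} = \left(-55 + 1\right)^{2} = \left(-54\right)^{2} = 2916$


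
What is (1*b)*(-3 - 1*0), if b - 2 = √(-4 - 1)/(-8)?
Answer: -6 + 3*I*√5/8 ≈ -6.0 + 0.83853*I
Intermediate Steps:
b = 2 - I*√5/8 (b = 2 + √(-4 - 1)/(-8) = 2 + √(-5)*(-⅛) = 2 + (I*√5)*(-⅛) = 2 - I*√5/8 ≈ 2.0 - 0.27951*I)
(1*b)*(-3 - 1*0) = (1*(2 - I*√5/8))*(-3 - 1*0) = (2 - I*√5/8)*(-3 + 0) = (2 - I*√5/8)*(-3) = -6 + 3*I*√5/8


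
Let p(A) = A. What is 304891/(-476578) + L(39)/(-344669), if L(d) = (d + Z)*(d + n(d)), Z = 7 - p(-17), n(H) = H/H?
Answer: -106287452639/164261662682 ≈ -0.64706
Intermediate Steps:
n(H) = 1
Z = 24 (Z = 7 - 1*(-17) = 7 + 17 = 24)
L(d) = (1 + d)*(24 + d) (L(d) = (d + 24)*(d + 1) = (24 + d)*(1 + d) = (1 + d)*(24 + d))
304891/(-476578) + L(39)/(-344669) = 304891/(-476578) + (24 + 39² + 25*39)/(-344669) = 304891*(-1/476578) + (24 + 1521 + 975)*(-1/344669) = -304891/476578 + 2520*(-1/344669) = -304891/476578 - 2520/344669 = -106287452639/164261662682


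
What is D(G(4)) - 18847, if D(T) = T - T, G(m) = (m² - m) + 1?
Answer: -18847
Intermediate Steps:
G(m) = 1 + m² - m
D(T) = 0
D(G(4)) - 18847 = 0 - 18847 = -18847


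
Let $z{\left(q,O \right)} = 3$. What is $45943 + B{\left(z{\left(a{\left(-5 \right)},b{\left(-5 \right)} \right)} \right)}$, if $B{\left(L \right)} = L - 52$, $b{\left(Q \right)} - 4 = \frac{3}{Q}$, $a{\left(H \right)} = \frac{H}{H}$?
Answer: $45894$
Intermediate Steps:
$a{\left(H \right)} = 1$
$b{\left(Q \right)} = 4 + \frac{3}{Q}$
$B{\left(L \right)} = -52 + L$
$45943 + B{\left(z{\left(a{\left(-5 \right)},b{\left(-5 \right)} \right)} \right)} = 45943 + \left(-52 + 3\right) = 45943 - 49 = 45894$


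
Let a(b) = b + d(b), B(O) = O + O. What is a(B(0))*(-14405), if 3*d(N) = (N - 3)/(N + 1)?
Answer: 14405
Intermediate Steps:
B(O) = 2*O
d(N) = (-3 + N)/(3*(1 + N)) (d(N) = ((N - 3)/(N + 1))/3 = ((-3 + N)/(1 + N))/3 = (-3 + N)/(3*(1 + N)))
a(b) = b + (-3 + b)/(3*(1 + b))
a(B(0))*(-14405) = ((-1 + (2*0)/3 + (2*0)*(1 + 2*0))/(1 + 2*0))*(-14405) = ((-1 + (1/3)*0 + 0*(1 + 0))/(1 + 0))*(-14405) = ((-1 + 0 + 0*1)/1)*(-14405) = (1*(-1 + 0 + 0))*(-14405) = (1*(-1))*(-14405) = -1*(-14405) = 14405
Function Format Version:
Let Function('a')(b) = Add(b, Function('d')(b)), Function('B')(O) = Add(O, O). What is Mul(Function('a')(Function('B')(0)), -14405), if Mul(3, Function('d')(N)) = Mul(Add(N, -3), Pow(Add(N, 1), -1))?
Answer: 14405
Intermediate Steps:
Function('B')(O) = Mul(2, O)
Function('d')(N) = Mul(Rational(1, 3), Pow(Add(1, N), -1), Add(-3, N)) (Function('d')(N) = Mul(Rational(1, 3), Mul(Add(N, -3), Pow(Add(N, 1), -1))) = Mul(Rational(1, 3), Mul(Add(-3, N), Pow(Add(1, N), -1))) = Mul(Rational(1, 3), Mul(Pow(Add(1, N), -1), Add(-3, N))) = Mul(Rational(1, 3), Pow(Add(1, N), -1), Add(-3, N)))
Function('a')(b) = Add(b, Mul(Rational(1, 3), Pow(Add(1, b), -1), Add(-3, b)))
Mul(Function('a')(Function('B')(0)), -14405) = Mul(Mul(Pow(Add(1, Mul(2, 0)), -1), Add(-1, Mul(Rational(1, 3), Mul(2, 0)), Mul(Mul(2, 0), Add(1, Mul(2, 0))))), -14405) = Mul(Mul(Pow(Add(1, 0), -1), Add(-1, Mul(Rational(1, 3), 0), Mul(0, Add(1, 0)))), -14405) = Mul(Mul(Pow(1, -1), Add(-1, 0, Mul(0, 1))), -14405) = Mul(Mul(1, Add(-1, 0, 0)), -14405) = Mul(Mul(1, -1), -14405) = Mul(-1, -14405) = 14405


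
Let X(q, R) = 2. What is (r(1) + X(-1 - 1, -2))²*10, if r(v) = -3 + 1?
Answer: 0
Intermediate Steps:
r(v) = -2
(r(1) + X(-1 - 1, -2))²*10 = (-2 + 2)²*10 = 0²*10 = 0*10 = 0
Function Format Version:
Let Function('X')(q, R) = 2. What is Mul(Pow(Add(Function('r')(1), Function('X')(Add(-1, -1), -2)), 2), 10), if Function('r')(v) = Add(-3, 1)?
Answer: 0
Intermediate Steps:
Function('r')(v) = -2
Mul(Pow(Add(Function('r')(1), Function('X')(Add(-1, -1), -2)), 2), 10) = Mul(Pow(Add(-2, 2), 2), 10) = Mul(Pow(0, 2), 10) = Mul(0, 10) = 0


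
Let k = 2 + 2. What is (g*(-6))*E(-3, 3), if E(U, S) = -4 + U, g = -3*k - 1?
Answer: -546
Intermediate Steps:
k = 4
g = -13 (g = -3*4 - 1 = -12 - 1 = -13)
(g*(-6))*E(-3, 3) = (-13*(-6))*(-4 - 3) = 78*(-7) = -546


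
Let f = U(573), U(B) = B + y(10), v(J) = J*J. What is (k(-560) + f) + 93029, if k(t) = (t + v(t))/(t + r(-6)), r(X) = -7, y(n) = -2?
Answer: 7536880/81 ≈ 93048.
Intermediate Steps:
v(J) = J²
U(B) = -2 + B (U(B) = B - 2 = -2 + B)
f = 571 (f = -2 + 573 = 571)
k(t) = (t + t²)/(-7 + t) (k(t) = (t + t²)/(t - 7) = (t + t²)/(-7 + t))
(k(-560) + f) + 93029 = (-560*(1 - 560)/(-7 - 560) + 571) + 93029 = (-560*(-559)/(-567) + 571) + 93029 = (-560*(-1/567)*(-559) + 571) + 93029 = (-44720/81 + 571) + 93029 = 1531/81 + 93029 = 7536880/81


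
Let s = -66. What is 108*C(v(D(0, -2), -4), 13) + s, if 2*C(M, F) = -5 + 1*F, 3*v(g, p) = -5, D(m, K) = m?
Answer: 366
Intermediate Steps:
v(g, p) = -5/3 (v(g, p) = (1/3)*(-5) = -5/3)
C(M, F) = -5/2 + F/2 (C(M, F) = (-5 + 1*F)/2 = (-5 + F)/2 = -5/2 + F/2)
108*C(v(D(0, -2), -4), 13) + s = 108*(-5/2 + (1/2)*13) - 66 = 108*(-5/2 + 13/2) - 66 = 108*4 - 66 = 432 - 66 = 366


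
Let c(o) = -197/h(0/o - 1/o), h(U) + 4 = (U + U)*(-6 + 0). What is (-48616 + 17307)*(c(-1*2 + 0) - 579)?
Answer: 175111237/10 ≈ 1.7511e+7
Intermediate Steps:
h(U) = -4 - 12*U (h(U) = -4 + (U + U)*(-6 + 0) = -4 + (2*U)*(-6) = -4 - 12*U)
c(o) = -197/(-4 + 12/o) (c(o) = -197/(-4 - 12*(0/o - 1/o)) = -197/(-4 - 12*(0 - 1/o)) = -197/(-4 - (-12)/o) = -197/(-4 + 12/o))
(-48616 + 17307)*(c(-1*2 + 0) - 579) = (-48616 + 17307)*(197*(-1*2 + 0)/(4*(-3 + (-1*2 + 0))) - 579) = -31309*(197*(-2 + 0)/(4*(-3 + (-2 + 0))) - 579) = -31309*((197/4)*(-2)/(-3 - 2) - 579) = -31309*((197/4)*(-2)/(-5) - 579) = -31309*((197/4)*(-2)*(-⅕) - 579) = -31309*(197/10 - 579) = -31309*(-5593/10) = 175111237/10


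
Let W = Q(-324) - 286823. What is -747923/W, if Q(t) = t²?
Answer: 747923/181847 ≈ 4.1129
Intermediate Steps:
W = -181847 (W = (-324)² - 286823 = 104976 - 286823 = -181847)
-747923/W = -747923/(-181847) = -747923*(-1/181847) = 747923/181847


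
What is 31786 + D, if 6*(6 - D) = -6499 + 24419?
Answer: 86416/3 ≈ 28805.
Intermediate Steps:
D = -8942/3 (D = 6 - (-6499 + 24419)/6 = 6 - ⅙*17920 = 6 - 8960/3 = -8942/3 ≈ -2980.7)
31786 + D = 31786 - 8942/3 = 86416/3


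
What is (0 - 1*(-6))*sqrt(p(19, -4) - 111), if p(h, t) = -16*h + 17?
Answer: 6*I*sqrt(398) ≈ 119.7*I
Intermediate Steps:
p(h, t) = 17 - 16*h
(0 - 1*(-6))*sqrt(p(19, -4) - 111) = (0 - 1*(-6))*sqrt((17 - 16*19) - 111) = (0 + 6)*sqrt((17 - 304) - 111) = 6*sqrt(-287 - 111) = 6*sqrt(-398) = 6*(I*sqrt(398)) = 6*I*sqrt(398)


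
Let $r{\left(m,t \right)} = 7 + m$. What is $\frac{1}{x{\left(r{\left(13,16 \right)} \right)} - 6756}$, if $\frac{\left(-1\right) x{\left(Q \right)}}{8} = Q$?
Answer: $- \frac{1}{6916} \approx -0.00014459$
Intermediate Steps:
$x{\left(Q \right)} = - 8 Q$
$\frac{1}{x{\left(r{\left(13,16 \right)} \right)} - 6756} = \frac{1}{- 8 \left(7 + 13\right) - 6756} = \frac{1}{\left(-8\right) 20 - 6756} = \frac{1}{-160 - 6756} = \frac{1}{-6916} = - \frac{1}{6916}$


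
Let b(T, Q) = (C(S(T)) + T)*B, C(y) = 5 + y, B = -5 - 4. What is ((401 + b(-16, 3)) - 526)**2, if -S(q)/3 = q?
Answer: 209764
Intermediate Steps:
S(q) = -3*q
B = -9
b(T, Q) = -45 + 18*T (b(T, Q) = ((5 - 3*T) + T)*(-9) = (5 - 2*T)*(-9) = -45 + 18*T)
((401 + b(-16, 3)) - 526)**2 = ((401 + (-45 + 18*(-16))) - 526)**2 = ((401 + (-45 - 288)) - 526)**2 = ((401 - 333) - 526)**2 = (68 - 526)**2 = (-458)**2 = 209764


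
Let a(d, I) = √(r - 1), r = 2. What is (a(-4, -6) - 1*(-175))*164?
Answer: 28864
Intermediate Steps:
a(d, I) = 1 (a(d, I) = √(2 - 1) = √1 = 1)
(a(-4, -6) - 1*(-175))*164 = (1 - 1*(-175))*164 = (1 + 175)*164 = 176*164 = 28864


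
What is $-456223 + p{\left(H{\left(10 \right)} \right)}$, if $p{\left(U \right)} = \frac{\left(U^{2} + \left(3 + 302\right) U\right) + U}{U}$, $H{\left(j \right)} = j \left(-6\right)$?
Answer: $-455977$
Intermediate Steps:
$H{\left(j \right)} = - 6 j$
$p{\left(U \right)} = \frac{U^{2} + 306 U}{U}$ ($p{\left(U \right)} = \frac{\left(U^{2} + 305 U\right) + U}{U} = \frac{U^{2} + 306 U}{U}$)
$-456223 + p{\left(H{\left(10 \right)} \right)} = -456223 + \left(306 - 60\right) = -456223 + 246 = -455977$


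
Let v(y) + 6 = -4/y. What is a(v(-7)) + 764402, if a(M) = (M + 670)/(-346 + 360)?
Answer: 37458024/49 ≈ 7.6445e+5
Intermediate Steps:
v(y) = -6 - 4/y
a(M) = 335/7 + M/14 (a(M) = (670 + M)/14 = (670 + M)*(1/14) = 335/7 + M/14)
a(v(-7)) + 764402 = (335/7 + (-6 - 4/(-7))/14) + 764402 = (335/7 + (-6 - 4*(-1/7))/14) + 764402 = (335/7 + (-6 + 4/7)/14) + 764402 = (335/7 + (1/14)*(-38/7)) + 764402 = (335/7 - 19/49) + 764402 = 2326/49 + 764402 = 37458024/49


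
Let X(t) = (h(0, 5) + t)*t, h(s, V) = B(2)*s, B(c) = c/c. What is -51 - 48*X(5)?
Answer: -1251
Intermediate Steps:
B(c) = 1
h(s, V) = s (h(s, V) = 1*s = s)
X(t) = t² (X(t) = (0 + t)*t = t*t = t²)
-51 - 48*X(5) = -51 - 48*5² = -51 - 48*25 = -51 - 1200 = -1251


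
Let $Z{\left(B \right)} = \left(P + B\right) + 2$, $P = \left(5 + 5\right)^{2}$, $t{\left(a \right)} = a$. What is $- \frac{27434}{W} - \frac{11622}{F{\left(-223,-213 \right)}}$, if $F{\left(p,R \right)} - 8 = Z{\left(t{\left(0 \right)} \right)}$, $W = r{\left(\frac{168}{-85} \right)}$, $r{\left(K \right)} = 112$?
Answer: $- \frac{1079851}{3080} \approx -350.6$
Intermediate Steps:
$P = 100$ ($P = 10^{2} = 100$)
$W = 112$
$Z{\left(B \right)} = 102 + B$ ($Z{\left(B \right)} = \left(100 + B\right) + 2 = 102 + B$)
$F{\left(p,R \right)} = 110$ ($F{\left(p,R \right)} = 8 + \left(102 + 0\right) = 8 + 102 = 110$)
$- \frac{27434}{W} - \frac{11622}{F{\left(-223,-213 \right)}} = - \frac{27434}{112} - \frac{11622}{110} = \left(-27434\right) \frac{1}{112} - \frac{5811}{55} = - \frac{13717}{56} - \frac{5811}{55} = - \frac{1079851}{3080}$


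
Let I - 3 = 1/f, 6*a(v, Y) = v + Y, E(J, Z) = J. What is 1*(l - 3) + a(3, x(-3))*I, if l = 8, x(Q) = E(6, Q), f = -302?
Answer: 5735/604 ≈ 9.4950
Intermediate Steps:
x(Q) = 6
a(v, Y) = Y/6 + v/6 (a(v, Y) = (v + Y)/6 = (Y + v)/6 = Y/6 + v/6)
I = 905/302 (I = 3 + 1/(-302) = 3 - 1/302 = 905/302 ≈ 2.9967)
1*(l - 3) + a(3, x(-3))*I = 1*(8 - 3) + ((⅙)*6 + (⅙)*3)*(905/302) = 1*5 + (1 + ½)*(905/302) = 5 + (3/2)*(905/302) = 5 + 2715/604 = 5735/604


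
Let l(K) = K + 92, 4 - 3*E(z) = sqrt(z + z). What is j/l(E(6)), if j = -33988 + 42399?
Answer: 1766310/19597 + 25233*sqrt(3)/39194 ≈ 91.247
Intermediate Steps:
E(z) = 4/3 - sqrt(2)*sqrt(z)/3 (E(z) = 4/3 - sqrt(z + z)/3 = 4/3 - sqrt(2)*sqrt(z)/3)
l(K) = 92 + K
j = 8411
j/l(E(6)) = 8411/(92 + (4/3 - sqrt(2)*sqrt(6)/3)) = 8411/(92 + (4/3 - 2*sqrt(3)/3)) = 8411/(280/3 - 2*sqrt(3)/3)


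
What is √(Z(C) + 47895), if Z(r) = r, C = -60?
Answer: 3*√5315 ≈ 218.71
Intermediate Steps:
√(Z(C) + 47895) = √(-60 + 47895) = √47835 = 3*√5315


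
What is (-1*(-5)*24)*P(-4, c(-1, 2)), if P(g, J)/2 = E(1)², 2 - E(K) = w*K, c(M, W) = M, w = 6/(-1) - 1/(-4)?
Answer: 14415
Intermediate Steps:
w = -23/4 (w = 6*(-1) - 1*(-¼) = -6 + ¼ = -23/4 ≈ -5.7500)
E(K) = 2 + 23*K/4 (E(K) = 2 - (-23)*K/4 = 2 + 23*K/4)
P(g, J) = 961/8 (P(g, J) = 2*(2 + (23/4)*1)² = 2*(2 + 23/4)² = 2*(31/4)² = 2*(961/16) = 961/8)
(-1*(-5)*24)*P(-4, c(-1, 2)) = (-1*(-5)*24)*(961/8) = (5*24)*(961/8) = 120*(961/8) = 14415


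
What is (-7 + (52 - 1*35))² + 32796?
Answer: 32896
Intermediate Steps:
(-7 + (52 - 1*35))² + 32796 = (-7 + (52 - 35))² + 32796 = (-7 + 17)² + 32796 = 10² + 32796 = 100 + 32796 = 32896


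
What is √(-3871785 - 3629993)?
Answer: I*√7501778 ≈ 2738.9*I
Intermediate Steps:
√(-3871785 - 3629993) = √(-7501778) = I*√7501778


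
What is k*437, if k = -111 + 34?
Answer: -33649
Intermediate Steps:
k = -77
k*437 = -77*437 = -33649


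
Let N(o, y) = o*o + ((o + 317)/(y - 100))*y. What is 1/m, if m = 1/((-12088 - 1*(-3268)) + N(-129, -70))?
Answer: 134273/17 ≈ 7898.4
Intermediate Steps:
N(o, y) = o² + y*(317 + o)/(-100 + y) (N(o, y) = o² + ((317 + o)/(-100 + y))*y = o² + y*(317 + o)/(-100 + y))
m = 17/134273 (m = 1/((-12088 - 1*(-3268)) + (-100*(-129)² + 317*(-70) - 129*(-70) - 70*(-129)²)/(-100 - 70)) = 1/((-12088 + 3268) + (-100*16641 - 22190 + 9030 - 70*16641)/(-170)) = 1/(-8820 - (-1664100 - 22190 + 9030 - 1164870)/170) = 1/(-8820 - 1/170*(-2842130)) = 1/(-8820 + 284213/17) = 1/(134273/17) = 17/134273 ≈ 0.00012661)
1/m = 1/(17/134273) = 134273/17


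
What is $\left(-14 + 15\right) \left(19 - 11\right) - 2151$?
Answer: $-2143$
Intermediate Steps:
$\left(-14 + 15\right) \left(19 - 11\right) - 2151 = 1 \cdot 8 - 2151 = 8 - 2151 = -2143$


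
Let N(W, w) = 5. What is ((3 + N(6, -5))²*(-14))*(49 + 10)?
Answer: -52864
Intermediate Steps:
((3 + N(6, -5))²*(-14))*(49 + 10) = ((3 + 5)²*(-14))*(49 + 10) = (8²*(-14))*59 = (64*(-14))*59 = -896*59 = -52864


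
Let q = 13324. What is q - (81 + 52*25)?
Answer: 11943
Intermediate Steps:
q - (81 + 52*25) = 13324 - (81 + 52*25) = 13324 - (81 + 1300) = 13324 - 1*1381 = 13324 - 1381 = 11943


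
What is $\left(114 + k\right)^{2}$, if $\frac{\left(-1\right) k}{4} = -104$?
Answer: $280900$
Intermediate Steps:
$k = 416$ ($k = \left(-4\right) \left(-104\right) = 416$)
$\left(114 + k\right)^{2} = \left(114 + 416\right)^{2} = 530^{2} = 280900$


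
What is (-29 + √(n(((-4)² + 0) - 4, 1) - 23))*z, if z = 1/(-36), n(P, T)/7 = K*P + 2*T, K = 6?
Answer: 29/36 - √55/12 ≈ 0.18754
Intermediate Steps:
n(P, T) = 14*T + 42*P (n(P, T) = 7*(6*P + 2*T) = 7*(2*T + 6*P) = 14*T + 42*P)
z = -1/36 ≈ -0.027778
(-29 + √(n(((-4)² + 0) - 4, 1) - 23))*z = (-29 + √((14*1 + 42*(((-4)² + 0) - 4)) - 23))*(-1/36) = (-29 + √((14 + 42*((16 + 0) - 4)) - 23))*(-1/36) = (-29 + √((14 + 42*(16 - 4)) - 23))*(-1/36) = (-29 + √((14 + 42*12) - 23))*(-1/36) = (-29 + √((14 + 504) - 23))*(-1/36) = (-29 + √(518 - 23))*(-1/36) = (-29 + √495)*(-1/36) = (-29 + 3*√55)*(-1/36) = 29/36 - √55/12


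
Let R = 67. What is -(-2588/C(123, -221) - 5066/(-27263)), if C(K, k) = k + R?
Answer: -35668404/2099251 ≈ -16.991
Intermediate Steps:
C(K, k) = 67 + k (C(K, k) = k + 67 = 67 + k)
-(-2588/C(123, -221) - 5066/(-27263)) = -(-2588/(67 - 221) - 5066/(-27263)) = -(-2588/(-154) - 5066*(-1/27263)) = -(-2588*(-1/154) + 5066/27263) = -(1294/77 + 5066/27263) = -1*35668404/2099251 = -35668404/2099251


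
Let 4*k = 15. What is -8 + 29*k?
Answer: 403/4 ≈ 100.75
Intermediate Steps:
k = 15/4 (k = (1/4)*15 = 15/4 ≈ 3.7500)
-8 + 29*k = -8 + 29*(15/4) = -8 + 435/4 = 403/4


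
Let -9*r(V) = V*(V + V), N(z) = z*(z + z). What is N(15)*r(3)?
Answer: -900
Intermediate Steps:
N(z) = 2*z² (N(z) = z*(2*z) = 2*z²)
r(V) = -2*V²/9 (r(V) = -V*(V + V)/9 = -V*2*V/9 = -2*V²/9)
N(15)*r(3) = (2*15²)*(-2/9*3²) = (2*225)*(-2/9*9) = 450*(-2) = -900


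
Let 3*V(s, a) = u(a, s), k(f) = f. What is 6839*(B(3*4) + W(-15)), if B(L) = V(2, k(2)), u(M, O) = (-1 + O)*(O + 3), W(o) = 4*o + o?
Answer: -1504580/3 ≈ -5.0153e+5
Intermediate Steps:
W(o) = 5*o
u(M, O) = (-1 + O)*(3 + O)
V(s, a) = -1 + s²/3 + 2*s/3 (V(s, a) = (-3 + s² + 2*s)/3 = -1 + s²/3 + 2*s/3)
B(L) = 5/3 (B(L) = -1 + (⅓)*2² + (⅔)*2 = -1 + (⅓)*4 + 4/3 = -1 + 4/3 + 4/3 = 5/3)
6839*(B(3*4) + W(-15)) = 6839*(5/3 + 5*(-15)) = 6839*(5/3 - 75) = 6839*(-220/3) = -1504580/3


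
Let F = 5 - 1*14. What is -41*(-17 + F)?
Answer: 1066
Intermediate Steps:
F = -9 (F = 5 - 14 = -9)
-41*(-17 + F) = -41*(-17 - 9) = -41*(-26) = 1066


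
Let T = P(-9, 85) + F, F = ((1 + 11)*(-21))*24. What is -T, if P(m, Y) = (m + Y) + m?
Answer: 5981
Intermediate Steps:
F = -6048 (F = (12*(-21))*24 = -252*24 = -6048)
P(m, Y) = Y + 2*m (P(m, Y) = (Y + m) + m = Y + 2*m)
T = -5981 (T = (85 + 2*(-9)) - 6048 = (85 - 18) - 6048 = 67 - 6048 = -5981)
-T = -1*(-5981) = 5981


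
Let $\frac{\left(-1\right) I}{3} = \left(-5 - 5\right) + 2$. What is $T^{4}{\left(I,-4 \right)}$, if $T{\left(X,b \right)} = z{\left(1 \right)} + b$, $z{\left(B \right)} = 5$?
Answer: $1$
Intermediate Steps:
$I = 24$ ($I = - 3 \left(\left(-5 - 5\right) + 2\right) = - 3 \left(-10 + 2\right) = \left(-3\right) \left(-8\right) = 24$)
$T{\left(X,b \right)} = 5 + b$
$T^{4}{\left(I,-4 \right)} = \left(5 - 4\right)^{4} = 1^{4} = 1$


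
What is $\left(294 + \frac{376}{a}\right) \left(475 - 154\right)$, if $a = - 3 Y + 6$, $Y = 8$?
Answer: $\frac{263006}{3} \approx 87669.0$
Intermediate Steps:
$a = -18$ ($a = \left(-3\right) 8 + 6 = -24 + 6 = -18$)
$\left(294 + \frac{376}{a}\right) \left(475 - 154\right) = \left(294 + \frac{376}{-18}\right) \left(475 - 154\right) = \left(294 + 376 \left(- \frac{1}{18}\right)\right) 321 = \left(294 - \frac{188}{9}\right) 321 = \frac{2458}{9} \cdot 321 = \frac{263006}{3}$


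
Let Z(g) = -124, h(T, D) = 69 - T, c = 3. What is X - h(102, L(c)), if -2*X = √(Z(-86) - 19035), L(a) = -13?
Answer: 33 - 7*I*√391/2 ≈ 33.0 - 69.208*I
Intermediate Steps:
X = -7*I*√391/2 (X = -√(-124 - 19035)/2 = -7*I*√391/2 ≈ -69.208*I)
X - h(102, L(c)) = -7*I*√391/2 - (69 - 1*102) = -7*I*√391/2 - (69 - 102) = -7*I*√391/2 - 1*(-33) = -7*I*√391/2 + 33 = 33 - 7*I*√391/2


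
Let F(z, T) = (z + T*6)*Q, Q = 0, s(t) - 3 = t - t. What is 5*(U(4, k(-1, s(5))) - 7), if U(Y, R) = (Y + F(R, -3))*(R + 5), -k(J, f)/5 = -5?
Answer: 565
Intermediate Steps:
s(t) = 3 (s(t) = 3 + (t - t) = 3 + 0 = 3)
k(J, f) = 25 (k(J, f) = -5*(-5) = 25)
F(z, T) = 0 (F(z, T) = (z + T*6)*0 = (z + 6*T)*0 = 0)
U(Y, R) = Y*(5 + R) (U(Y, R) = (Y + 0)*(R + 5) = Y*(5 + R))
5*(U(4, k(-1, s(5))) - 7) = 5*(4*(5 + 25) - 7) = 5*(4*30 - 7) = 5*(120 - 7) = 5*113 = 565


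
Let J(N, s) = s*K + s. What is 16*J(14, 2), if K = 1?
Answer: 64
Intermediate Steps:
J(N, s) = 2*s (J(N, s) = s*1 + s = s + s = 2*s)
16*J(14, 2) = 16*(2*2) = 16*4 = 64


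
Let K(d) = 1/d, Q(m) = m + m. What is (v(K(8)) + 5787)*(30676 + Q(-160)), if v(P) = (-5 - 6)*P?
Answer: 351256865/2 ≈ 1.7563e+8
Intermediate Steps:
Q(m) = 2*m
v(P) = -11*P
(v(K(8)) + 5787)*(30676 + Q(-160)) = (-11/8 + 5787)*(30676 + 2*(-160)) = (-11*⅛ + 5787)*(30676 - 320) = (-11/8 + 5787)*30356 = (46285/8)*30356 = 351256865/2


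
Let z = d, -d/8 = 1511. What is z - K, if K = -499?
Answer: -11589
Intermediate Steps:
d = -12088 (d = -8*1511 = -12088)
z = -12088
z - K = -12088 - 1*(-499) = -12088 + 499 = -11589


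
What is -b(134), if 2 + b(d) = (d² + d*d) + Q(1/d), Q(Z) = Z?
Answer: -4811941/134 ≈ -35910.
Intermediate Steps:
b(d) = -2 + 1/d + 2*d² (b(d) = -2 + ((d² + d*d) + 1/d) = -2 + ((d² + d²) + 1/d) = -2 + (2*d² + 1/d) = -2 + (1/d + 2*d²) = -2 + 1/d + 2*d²)
-b(134) = -(-2 + 1/134 + 2*134²) = -(-2 + 1/134 + 2*17956) = -(-2 + 1/134 + 35912) = -1*4811941/134 = -4811941/134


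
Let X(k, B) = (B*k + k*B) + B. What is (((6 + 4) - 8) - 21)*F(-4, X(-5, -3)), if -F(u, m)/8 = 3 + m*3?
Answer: 12768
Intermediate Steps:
X(k, B) = B + 2*B*k (X(k, B) = (B*k + B*k) + B = 2*B*k + B = B + 2*B*k)
F(u, m) = -24 - 24*m (F(u, m) = -8*(3 + m*3) = -8*(3 + 3*m) = -24 - 24*m)
(((6 + 4) - 8) - 21)*F(-4, X(-5, -3)) = (((6 + 4) - 8) - 21)*(-24 - (-72)*(1 + 2*(-5))) = ((10 - 8) - 21)*(-24 - (-72)*(1 - 10)) = (2 - 21)*(-24 - (-72)*(-9)) = -19*(-24 - 24*27) = -19*(-24 - 648) = -19*(-672) = 12768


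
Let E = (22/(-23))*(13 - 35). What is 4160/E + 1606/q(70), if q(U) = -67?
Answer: 1408314/8107 ≈ 173.72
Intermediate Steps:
E = 484/23 (E = (22*(-1/23))*(-22) = -22/23*(-22) = 484/23 ≈ 21.043)
4160/E + 1606/q(70) = 4160/(484/23) + 1606/(-67) = 4160*(23/484) + 1606*(-1/67) = 23920/121 - 1606/67 = 1408314/8107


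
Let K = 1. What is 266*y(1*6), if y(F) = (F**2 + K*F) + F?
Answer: 12768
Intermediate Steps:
y(F) = F**2 + 2*F (y(F) = (F**2 + 1*F) + F = (F**2 + F) + F = (F + F**2) + F = F**2 + 2*F)
266*y(1*6) = 266*((1*6)*(2 + 1*6)) = 266*(6*(2 + 6)) = 266*(6*8) = 266*48 = 12768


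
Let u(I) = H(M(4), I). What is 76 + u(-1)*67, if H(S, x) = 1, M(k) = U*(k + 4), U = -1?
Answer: 143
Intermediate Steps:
M(k) = -4 - k (M(k) = -(k + 4) = -(4 + k) = -4 - k)
u(I) = 1
76 + u(-1)*67 = 76 + 1*67 = 76 + 67 = 143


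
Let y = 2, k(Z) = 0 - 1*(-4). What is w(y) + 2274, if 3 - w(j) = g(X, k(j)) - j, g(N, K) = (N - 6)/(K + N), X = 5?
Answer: 20512/9 ≈ 2279.1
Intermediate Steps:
k(Z) = 4 (k(Z) = 0 + 4 = 4)
g(N, K) = (-6 + N)/(K + N)
w(j) = 28/9 + j (w(j) = 3 - ((-6 + 5)/(4 + 5) - j) = 3 - (-1/9 - j) = 3 - ((⅑)*(-1) - j) = 3 - (-⅑ - j) = 3 + (⅑ + j) = 28/9 + j)
w(y) + 2274 = (28/9 + 2) + 2274 = 46/9 + 2274 = 20512/9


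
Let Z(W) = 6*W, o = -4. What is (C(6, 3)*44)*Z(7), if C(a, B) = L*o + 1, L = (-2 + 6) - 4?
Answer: 1848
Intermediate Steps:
L = 0 (L = 4 - 4 = 0)
C(a, B) = 1 (C(a, B) = 0*(-4) + 1 = 0 + 1 = 1)
(C(6, 3)*44)*Z(7) = (1*44)*(6*7) = 44*42 = 1848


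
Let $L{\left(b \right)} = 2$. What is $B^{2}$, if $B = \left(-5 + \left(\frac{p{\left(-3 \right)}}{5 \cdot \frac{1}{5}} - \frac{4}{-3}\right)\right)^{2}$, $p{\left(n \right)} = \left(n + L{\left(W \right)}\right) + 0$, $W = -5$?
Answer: $\frac{38416}{81} \approx 474.27$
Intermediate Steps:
$p{\left(n \right)} = 2 + n$ ($p{\left(n \right)} = \left(n + 2\right) + 0 = \left(2 + n\right) + 0 = 2 + n$)
$B = \frac{196}{9}$ ($B = \left(-5 + \left(\frac{2 - 3}{5 \cdot \frac{1}{5}} - \frac{4}{-3}\right)\right)^{2} = \left(-5 - \left(- \frac{4}{3} + \frac{1}{5 \cdot \frac{1}{5}}\right)\right)^{2} = \left(-5 + \left(- 1^{-1} + \frac{4}{3}\right)\right)^{2} = \left(-5 + \left(\left(-1\right) 1 + \frac{4}{3}\right)\right)^{2} = \left(-5 + \left(-1 + \frac{4}{3}\right)\right)^{2} = \left(-5 + \frac{1}{3}\right)^{2} = \left(- \frac{14}{3}\right)^{2} = \frac{196}{9} \approx 21.778$)
$B^{2} = \left(\frac{196}{9}\right)^{2} = \frac{38416}{81}$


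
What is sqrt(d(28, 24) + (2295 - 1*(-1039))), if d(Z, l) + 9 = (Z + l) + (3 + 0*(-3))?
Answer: 26*sqrt(5) ≈ 58.138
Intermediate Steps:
d(Z, l) = -6 + Z + l (d(Z, l) = -9 + ((Z + l) + (3 + 0*(-3))) = -9 + ((Z + l) + (3 + 0)) = -9 + ((Z + l) + 3) = -9 + (3 + Z + l) = -6 + Z + l)
sqrt(d(28, 24) + (2295 - 1*(-1039))) = sqrt((-6 + 28 + 24) + (2295 - 1*(-1039))) = sqrt(46 + (2295 + 1039)) = sqrt(46 + 3334) = sqrt(3380) = 26*sqrt(5)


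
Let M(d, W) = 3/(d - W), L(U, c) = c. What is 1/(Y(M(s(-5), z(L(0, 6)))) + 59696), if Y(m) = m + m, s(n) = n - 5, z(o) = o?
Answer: 8/477565 ≈ 1.6752e-5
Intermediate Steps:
s(n) = -5 + n
Y(m) = 2*m
1/(Y(M(s(-5), z(L(0, 6)))) + 59696) = 1/(2*(3/((-5 - 5) - 1*6)) + 59696) = 1/(2*(3/(-10 - 6)) + 59696) = 1/(2*(3/(-16)) + 59696) = 1/(2*(3*(-1/16)) + 59696) = 1/(2*(-3/16) + 59696) = 1/(-3/8 + 59696) = 1/(477565/8) = 8/477565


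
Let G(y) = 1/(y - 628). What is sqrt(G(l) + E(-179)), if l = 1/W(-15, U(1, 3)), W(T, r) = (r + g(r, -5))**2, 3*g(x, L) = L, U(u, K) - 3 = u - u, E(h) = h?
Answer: I*sqrt(18040052883)/10039 ≈ 13.379*I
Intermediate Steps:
U(u, K) = 3 (U(u, K) = 3 + (u - u) = 3 + 0 = 3)
g(x, L) = L/3
W(T, r) = (-5/3 + r)**2 (W(T, r) = (r + (1/3)*(-5))**2 = (r - 5/3)**2 = (-5/3 + r)**2)
l = 9/16 (l = 1/((-5 + 3*3)**2/9) = 1/((-5 + 9)**2/9) = 1/((1/9)*4**2) = 1/((1/9)*16) = 1/(16/9) = 9/16 ≈ 0.56250)
G(y) = 1/(-628 + y)
sqrt(G(l) + E(-179)) = sqrt(1/(-628 + 9/16) - 179) = sqrt(1/(-10039/16) - 179) = sqrt(-16/10039 - 179) = sqrt(-1796997/10039) = I*sqrt(18040052883)/10039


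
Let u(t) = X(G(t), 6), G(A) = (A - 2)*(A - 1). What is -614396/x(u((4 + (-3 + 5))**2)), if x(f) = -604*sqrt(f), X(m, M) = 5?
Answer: 153599*sqrt(5)/755 ≈ 454.91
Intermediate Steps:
G(A) = (-1 + A)*(-2 + A) (G(A) = (-2 + A)*(-1 + A) = (-1 + A)*(-2 + A))
u(t) = 5
-614396/x(u((4 + (-3 + 5))**2)) = -614396*(-sqrt(5)/3020) = -(-153599)*sqrt(5)/755 = 153599*sqrt(5)/755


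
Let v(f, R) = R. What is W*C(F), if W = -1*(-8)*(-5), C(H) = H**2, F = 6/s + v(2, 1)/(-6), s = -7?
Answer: -18490/441 ≈ -41.927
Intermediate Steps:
F = -43/42 (F = 6/(-7) + 1/(-6) = 6*(-1/7) + 1*(-1/6) = -6/7 - 1/6 = -43/42 ≈ -1.0238)
W = -40 (W = 8*(-5) = -40)
W*C(F) = -40*(-43/42)**2 = -40*1849/1764 = -18490/441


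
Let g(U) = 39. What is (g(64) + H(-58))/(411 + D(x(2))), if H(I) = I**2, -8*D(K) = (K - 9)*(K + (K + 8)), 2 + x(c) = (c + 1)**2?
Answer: 6806/833 ≈ 8.1705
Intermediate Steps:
x(c) = -2 + (1 + c)**2 (x(c) = -2 + (c + 1)**2 = -2 + (1 + c)**2)
D(K) = -(-9 + K)*(8 + 2*K)/8 (D(K) = -(K - 9)*(K + (K + 8))/8 = -(-9 + K)*(K + (8 + K))/8 = -(-9 + K)*(8 + 2*K)/8)
(g(64) + H(-58))/(411 + D(x(2))) = (39 + (-58)**2)/(411 + (9 - (-2 + (1 + 2)**2)**2/4 + 5*(-2 + (1 + 2)**2)/4)) = (39 + 3364)/(411 + (9 - (-2 + 3**2)**2/4 + 5*(-2 + 3**2)/4)) = 3403/(411 + (9 - (-2 + 9)**2/4 + 5*(-2 + 9)/4)) = 3403/(411 + (9 - 1/4*7**2 + (5/4)*7)) = 3403/(411 + (9 - 1/4*49 + 35/4)) = 3403/(411 + (9 - 49/4 + 35/4)) = 3403/(411 + 11/2) = 3403/(833/2) = 3403*(2/833) = 6806/833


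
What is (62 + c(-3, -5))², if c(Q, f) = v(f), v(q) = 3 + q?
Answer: 3600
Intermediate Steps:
c(Q, f) = 3 + f
(62 + c(-3, -5))² = (62 + (3 - 5))² = (62 - 2)² = 60² = 3600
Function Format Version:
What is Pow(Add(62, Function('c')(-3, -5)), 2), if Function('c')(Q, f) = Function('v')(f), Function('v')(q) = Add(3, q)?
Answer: 3600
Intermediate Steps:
Function('c')(Q, f) = Add(3, f)
Pow(Add(62, Function('c')(-3, -5)), 2) = Pow(Add(62, Add(3, -5)), 2) = Pow(Add(62, -2), 2) = Pow(60, 2) = 3600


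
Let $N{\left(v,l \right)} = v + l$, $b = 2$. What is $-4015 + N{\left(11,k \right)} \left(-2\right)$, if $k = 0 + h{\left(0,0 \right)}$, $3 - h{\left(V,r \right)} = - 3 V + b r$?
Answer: $-4043$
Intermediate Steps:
$h{\left(V,r \right)} = 3 - 2 r + 3 V$ ($h{\left(V,r \right)} = 3 - \left(- 3 V + 2 r\right) = 3 + \left(- 2 r + 3 V\right) = 3 - 2 r + 3 V$)
$k = 3$ ($k = 0 + \left(3 - 0 + 3 \cdot 0\right) = 0 + \left(3 + 0 + 0\right) = 0 + 3 = 3$)
$N{\left(v,l \right)} = l + v$
$-4015 + N{\left(11,k \right)} \left(-2\right) = -4015 + \left(3 + 11\right) \left(-2\right) = -4015 + 14 \left(-2\right) = -4015 - 28 = -4043$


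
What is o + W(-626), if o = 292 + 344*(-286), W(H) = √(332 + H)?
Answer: -98092 + 7*I*√6 ≈ -98092.0 + 17.146*I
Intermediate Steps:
o = -98092 (o = 292 - 98384 = -98092)
o + W(-626) = -98092 + √(332 - 626) = -98092 + √(-294) = -98092 + 7*I*√6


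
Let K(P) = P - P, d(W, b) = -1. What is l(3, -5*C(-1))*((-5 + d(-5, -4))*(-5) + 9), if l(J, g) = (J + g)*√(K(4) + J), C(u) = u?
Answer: 312*√3 ≈ 540.40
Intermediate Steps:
K(P) = 0
l(J, g) = √J*(J + g) (l(J, g) = (J + g)*√(0 + J) = (J + g)*√J = √J*(J + g))
l(3, -5*C(-1))*((-5 + d(-5, -4))*(-5) + 9) = (√3*(3 - 5*(-1)))*((-5 - 1)*(-5) + 9) = (√3*(3 + 5))*(-6*(-5) + 9) = (√3*8)*(30 + 9) = (8*√3)*39 = 312*√3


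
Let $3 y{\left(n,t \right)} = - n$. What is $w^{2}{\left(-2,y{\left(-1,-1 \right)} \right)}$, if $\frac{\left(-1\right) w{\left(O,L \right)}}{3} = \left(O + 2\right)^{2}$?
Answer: $0$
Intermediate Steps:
$y{\left(n,t \right)} = - \frac{n}{3}$ ($y{\left(n,t \right)} = \frac{\left(-1\right) n}{3} = - \frac{n}{3}$)
$w{\left(O,L \right)} = - 3 \left(2 + O\right)^{2}$ ($w{\left(O,L \right)} = - 3 \left(O + 2\right)^{2} = - 3 \left(2 + O\right)^{2}$)
$w^{2}{\left(-2,y{\left(-1,-1 \right)} \right)} = \left(- 3 \left(2 - 2\right)^{2}\right)^{2} = \left(- 3 \cdot 0^{2}\right)^{2} = \left(\left(-3\right) 0\right)^{2} = 0^{2} = 0$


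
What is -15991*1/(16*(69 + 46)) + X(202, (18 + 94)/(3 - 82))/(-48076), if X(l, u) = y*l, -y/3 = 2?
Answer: -1897409/218960 ≈ -8.6656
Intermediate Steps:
y = -6 (y = -3*2 = -6)
X(l, u) = -6*l
-15991*1/(16*(69 + 46)) + X(202, (18 + 94)/(3 - 82))/(-48076) = -15991*1/(16*(69 + 46)) - 6*202/(-48076) = -15991/(115*16) - 1212*(-1/48076) = -15991/1840 + 3/119 = -1897409/218960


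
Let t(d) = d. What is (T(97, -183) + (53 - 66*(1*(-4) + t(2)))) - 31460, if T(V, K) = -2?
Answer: -31277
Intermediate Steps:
(T(97, -183) + (53 - 66*(1*(-4) + t(2)))) - 31460 = (-2 + (53 - 66*(1*(-4) + 2))) - 31460 = (-2 + (53 - 66*(-4 + 2))) - 31460 = (-2 + (53 - 66*(-2))) - 31460 = (-2 + (53 + 132)) - 31460 = (-2 + 185) - 31460 = 183 - 31460 = -31277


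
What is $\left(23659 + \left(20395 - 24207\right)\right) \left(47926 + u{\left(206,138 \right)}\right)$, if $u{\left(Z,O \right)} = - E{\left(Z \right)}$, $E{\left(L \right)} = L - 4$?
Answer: $947178228$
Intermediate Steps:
$E{\left(L \right)} = -4 + L$ ($E{\left(L \right)} = L - 4 = -4 + L$)
$u{\left(Z,O \right)} = 4 - Z$ ($u{\left(Z,O \right)} = - (-4 + Z) = 4 - Z$)
$\left(23659 + \left(20395 - 24207\right)\right) \left(47926 + u{\left(206,138 \right)}\right) = \left(23659 + \left(20395 - 24207\right)\right) \left(47926 + \left(4 - 206\right)\right) = \left(23659 - 3812\right) \left(47926 - 202\right) = 19847 \cdot 47724 = 947178228$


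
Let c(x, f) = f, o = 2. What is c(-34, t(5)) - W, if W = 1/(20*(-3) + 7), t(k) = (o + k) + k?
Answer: 637/53 ≈ 12.019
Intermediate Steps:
t(k) = 2 + 2*k (t(k) = (2 + k) + k = 2 + 2*k)
W = -1/53 (W = 1/(-60 + 7) = 1/(-53) = -1/53 ≈ -0.018868)
c(-34, t(5)) - W = (2 + 2*5) - 1*(-1/53) = (2 + 10) + 1/53 = 12 + 1/53 = 637/53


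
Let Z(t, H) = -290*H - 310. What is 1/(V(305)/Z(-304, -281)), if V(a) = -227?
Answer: -81180/227 ≈ -357.62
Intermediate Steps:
Z(t, H) = -310 - 290*H
1/(V(305)/Z(-304, -281)) = 1/(-227/(-310 - 290*(-281))) = 1/(-227/(-310 + 81490)) = 1/(-227/81180) = -81180/227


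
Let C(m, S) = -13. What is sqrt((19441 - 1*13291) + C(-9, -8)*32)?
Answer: sqrt(5734) ≈ 75.723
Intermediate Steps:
sqrt((19441 - 1*13291) + C(-9, -8)*32) = sqrt((19441 - 1*13291) - 13*32) = sqrt((19441 - 13291) - 416) = sqrt(6150 - 416) = sqrt(5734)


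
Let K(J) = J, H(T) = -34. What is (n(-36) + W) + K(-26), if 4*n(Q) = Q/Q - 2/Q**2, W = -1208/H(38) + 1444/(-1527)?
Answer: 198120155/22428576 ≈ 8.8334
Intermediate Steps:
W = 897760/25959 (W = -1208/(-34) + 1444/(-1527) = -1208*(-1/34) + 1444*(-1/1527) = 604/17 - 1444/1527 = 897760/25959 ≈ 34.584)
n(Q) = 1/4 - 1/(2*Q**2) (n(Q) = (Q/Q - 2/Q**2)/4 = (1 - 2/Q**2)/4 = 1/4 - 1/(2*Q**2))
(n(-36) + W) + K(-26) = ((1/4)*(-2 + (-36)**2)/(-36)**2 + 897760/25959) - 26 = ((1/4)*(1/1296)*(-2 + 1296) + 897760/25959) - 26 = ((1/4)*(1/1296)*1294 + 897760/25959) - 26 = (647/2592 + 897760/25959) - 26 = 781263131/22428576 - 26 = 198120155/22428576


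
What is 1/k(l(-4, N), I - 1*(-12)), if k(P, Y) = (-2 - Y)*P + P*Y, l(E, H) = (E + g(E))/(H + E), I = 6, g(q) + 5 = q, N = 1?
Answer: -3/26 ≈ -0.11538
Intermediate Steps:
g(q) = -5 + q
l(E, H) = (-5 + 2*E)/(E + H) (l(E, H) = (E + (-5 + E))/(H + E) = (-5 + 2*E)/(E + H))
k(P, Y) = P*Y + P*(-2 - Y) (k(P, Y) = P*(-2 - Y) + P*Y = P*Y + P*(-2 - Y))
1/k(l(-4, N), I - 1*(-12)) = 1/(-2*(-5 + 2*(-4))/(-4 + 1)) = 1/(-2*(-5 - 8)/(-3)) = 1/(-(-2)*(-13)/3) = 1/(-2*13/3) = 1/(-26/3) = -3/26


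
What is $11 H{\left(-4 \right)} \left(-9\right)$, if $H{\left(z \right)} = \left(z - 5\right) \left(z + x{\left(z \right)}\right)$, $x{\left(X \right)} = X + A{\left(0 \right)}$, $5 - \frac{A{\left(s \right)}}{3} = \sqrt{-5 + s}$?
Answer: $6237 - 2673 i \sqrt{5} \approx 6237.0 - 5977.0 i$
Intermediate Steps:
$A{\left(s \right)} = 15 - 3 \sqrt{-5 + s}$
$x{\left(X \right)} = 15 + X - 3 i \sqrt{5}$ ($x{\left(X \right)} = X + \left(15 - 3 \sqrt{-5 + 0}\right) = X + \left(15 - 3 \sqrt{-5}\right) = X + \left(15 - 3 i \sqrt{5}\right) = 15 + X - 3 i \sqrt{5}$)
$H{\left(z \right)} = \left(-5 + z\right) \left(15 + 2 z - 3 i \sqrt{5}\right)$ ($H{\left(z \right)} = \left(z - 5\right) \left(z + \left(15 + z - 3 i \sqrt{5}\right)\right) = \left(-5 + z\right) \left(15 + 2 z - 3 i \sqrt{5}\right)$)
$11 H{\left(-4 \right)} \left(-9\right) = 11 \left(-75 + 2 \left(-4\right)^{2} + 5 \left(-4\right) + 15 i \sqrt{5} - 3 i \left(-4\right) \sqrt{5}\right) \left(-9\right) = 11 \left(-75 + 2 \cdot 16 - 20 + 15 i \sqrt{5} + 12 i \sqrt{5}\right) \left(-9\right) = 11 \left(-75 + 32 - 20 + 15 i \sqrt{5} + 12 i \sqrt{5}\right) \left(-9\right) = 11 \left(-63 + 27 i \sqrt{5}\right) \left(-9\right) = \left(-693 + 297 i \sqrt{5}\right) \left(-9\right) = 6237 - 2673 i \sqrt{5}$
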